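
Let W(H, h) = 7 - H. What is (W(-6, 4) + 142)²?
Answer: 24025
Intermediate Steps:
(W(-6, 4) + 142)² = ((7 - 1*(-6)) + 142)² = ((7 + 6) + 142)² = (13 + 142)² = 155² = 24025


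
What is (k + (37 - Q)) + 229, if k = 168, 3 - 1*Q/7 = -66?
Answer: -49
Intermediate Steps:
Q = 483 (Q = 21 - 7*(-66) = 21 + 462 = 483)
(k + (37 - Q)) + 229 = (168 + (37 - 1*483)) + 229 = (168 + (37 - 483)) + 229 = (168 - 446) + 229 = -278 + 229 = -49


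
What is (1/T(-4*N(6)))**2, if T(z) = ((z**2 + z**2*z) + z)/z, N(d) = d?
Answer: 1/305809 ≈ 3.2700e-6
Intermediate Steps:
T(z) = (z + z**2 + z**3)/z (T(z) = ((z**2 + z**3) + z)/z = (z + z**2 + z**3)/z)
(1/T(-4*N(6)))**2 = (1/(1 - 4*6 + (-4*6)**2))**2 = (1/(1 - 24 + (-24)**2))**2 = (1/(1 - 24 + 576))**2 = (1/553)**2 = 1/305809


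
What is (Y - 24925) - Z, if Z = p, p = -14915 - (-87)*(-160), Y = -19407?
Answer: -15497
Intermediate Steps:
p = -28835 (p = -14915 - 1*13920 = -14915 - 13920 = -28835)
Z = -28835
(Y - 24925) - Z = (-19407 - 24925) - 1*(-28835) = -44332 + 28835 = -15497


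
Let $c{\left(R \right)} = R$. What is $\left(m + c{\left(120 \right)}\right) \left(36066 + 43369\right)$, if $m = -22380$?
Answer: $-1768223100$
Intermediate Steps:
$\left(m + c{\left(120 \right)}\right) \left(36066 + 43369\right) = \left(-22380 + 120\right) \left(36066 + 43369\right) = \left(-22260\right) 79435 = -1768223100$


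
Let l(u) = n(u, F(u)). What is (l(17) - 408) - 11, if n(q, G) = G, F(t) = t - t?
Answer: -419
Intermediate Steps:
F(t) = 0
l(u) = 0
(l(17) - 408) - 11 = (0 - 408) - 11 = -408 - 11 = -419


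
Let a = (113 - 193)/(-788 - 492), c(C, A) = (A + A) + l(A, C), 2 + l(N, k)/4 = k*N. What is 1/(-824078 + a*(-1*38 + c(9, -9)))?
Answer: -4/3296409 ≈ -1.2134e-6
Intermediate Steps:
l(N, k) = -8 + 4*N*k (l(N, k) = -8 + 4*(k*N) = -8 + 4*(N*k) = -8 + 4*N*k)
c(C, A) = -8 + 2*A + 4*A*C (c(C, A) = (A + A) + (-8 + 4*A*C) = 2*A + (-8 + 4*A*C) = -8 + 2*A + 4*A*C)
a = 1/16 (a = -80/(-1280) = -80*(-1/1280) = 1/16 ≈ 0.062500)
1/(-824078 + a*(-1*38 + c(9, -9))) = 1/(-824078 + (-1*38 + (-8 + 2*(-9) + 4*(-9)*9))/16) = 1/(-824078 + (-38 + (-8 - 18 - 324))/16) = 1/(-824078 + (-38 - 350)/16) = 1/(-824078 + (1/16)*(-388)) = 1/(-824078 - 97/4) = 1/(-3296409/4) = -4/3296409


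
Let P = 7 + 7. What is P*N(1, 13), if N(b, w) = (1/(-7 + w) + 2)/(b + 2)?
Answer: 91/9 ≈ 10.111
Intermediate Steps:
P = 14
N(b, w) = (2 + 1/(-7 + w))/(2 + b)
P*N(1, 13) = 14*((-13 + 2*13)/(-14 - 7*1 + 2*13 + 1*13)) = 14*((-13 + 26)/(-14 - 7 + 26 + 13)) = 14*(13/18) = 91/9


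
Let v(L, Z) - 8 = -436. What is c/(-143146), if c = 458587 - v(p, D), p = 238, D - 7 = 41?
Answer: -459015/143146 ≈ -3.2066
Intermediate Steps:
D = 48 (D = 7 + 41 = 48)
v(L, Z) = -428 (v(L, Z) = 8 - 436 = -428)
c = 459015 (c = 458587 - 1*(-428) = 458587 + 428 = 459015)
c/(-143146) = 459015/(-143146) = 459015*(-1/143146) = -459015/143146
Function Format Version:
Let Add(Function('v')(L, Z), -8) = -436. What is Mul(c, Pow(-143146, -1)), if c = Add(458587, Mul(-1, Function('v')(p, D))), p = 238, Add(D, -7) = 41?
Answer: Rational(-459015, 143146) ≈ -3.2066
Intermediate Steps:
D = 48 (D = Add(7, 41) = 48)
Function('v')(L, Z) = -428 (Function('v')(L, Z) = Add(8, -436) = -428)
c = 459015 (c = Add(458587, Mul(-1, -428)) = Add(458587, 428) = 459015)
Mul(c, Pow(-143146, -1)) = Mul(459015, Pow(-143146, -1)) = Mul(459015, Rational(-1, 143146)) = Rational(-459015, 143146)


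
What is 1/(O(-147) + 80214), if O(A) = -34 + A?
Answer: 1/80033 ≈ 1.2495e-5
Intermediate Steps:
1/(O(-147) + 80214) = 1/((-34 - 147) + 80214) = 1/(-181 + 80214) = 1/80033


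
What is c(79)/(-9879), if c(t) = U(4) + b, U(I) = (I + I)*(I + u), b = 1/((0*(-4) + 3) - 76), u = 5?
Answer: -5255/721167 ≈ -0.0072868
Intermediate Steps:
b = -1/73 (b = 1/((0 + 3) - 76) = 1/(3 - 76) = 1/(-73) = -1/73 ≈ -0.013699)
U(I) = 2*I*(5 + I) (U(I) = (I + I)*(I + 5) = (2*I)*(5 + I) = 2*I*(5 + I))
c(t) = 5255/73 (c(t) = 2*4*(5 + 4) - 1/73 = 2*4*9 - 1/73 = 72 - 1/73 = 5255/73)
c(79)/(-9879) = (5255/73)/(-9879) = (5255/73)*(-1/9879) = -5255/721167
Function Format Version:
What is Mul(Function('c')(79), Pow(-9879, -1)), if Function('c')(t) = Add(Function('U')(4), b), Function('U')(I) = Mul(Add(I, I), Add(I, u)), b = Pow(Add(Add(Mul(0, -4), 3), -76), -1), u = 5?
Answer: Rational(-5255, 721167) ≈ -0.0072868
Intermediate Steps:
b = Rational(-1, 73) (b = Pow(Add(Add(0, 3), -76), -1) = Pow(Add(3, -76), -1) = Pow(-73, -1) = Rational(-1, 73) ≈ -0.013699)
Function('U')(I) = Mul(2, I, Add(5, I)) (Function('U')(I) = Mul(Add(I, I), Add(I, 5)) = Mul(Mul(2, I), Add(5, I)) = Mul(2, I, Add(5, I)))
Function('c')(t) = Rational(5255, 73) (Function('c')(t) = Add(Mul(2, 4, Add(5, 4)), Rational(-1, 73)) = Add(Mul(2, 4, 9), Rational(-1, 73)) = Add(72, Rational(-1, 73)) = Rational(5255, 73))
Mul(Function('c')(79), Pow(-9879, -1)) = Mul(Rational(5255, 73), Pow(-9879, -1)) = Mul(Rational(5255, 73), Rational(-1, 9879)) = Rational(-5255, 721167)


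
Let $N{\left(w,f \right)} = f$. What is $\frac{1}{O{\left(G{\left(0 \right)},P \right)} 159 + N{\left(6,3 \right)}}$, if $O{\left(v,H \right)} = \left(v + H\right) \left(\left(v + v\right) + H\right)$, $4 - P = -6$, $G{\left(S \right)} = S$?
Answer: $\frac{1}{15903} \approx 6.2881 \cdot 10^{-5}$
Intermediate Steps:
$P = 10$ ($P = 4 - -6 = 4 + 6 = 10$)
$O{\left(v,H \right)} = \left(H + v\right) \left(H + 2 v\right)$ ($O{\left(v,H \right)} = \left(H + v\right) \left(2 v + H\right) = \left(H + v\right) \left(H + 2 v\right)$)
$\frac{1}{O{\left(G{\left(0 \right)},P \right)} 159 + N{\left(6,3 \right)}} = \frac{1}{\left(10^{2} + 2 \cdot 0^{2} + 3 \cdot 10 \cdot 0\right) 159 + 3} = \frac{1}{\left(100 + 2 \cdot 0 + 0\right) 159 + 3} = \frac{1}{\left(100 + 0 + 0\right) 159 + 3} = \frac{1}{100 \cdot 159 + 3} = \frac{1}{15900 + 3} = \frac{1}{15903}$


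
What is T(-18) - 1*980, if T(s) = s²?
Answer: -656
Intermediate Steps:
T(-18) - 1*980 = (-18)² - 1*980 = 324 - 980 = -656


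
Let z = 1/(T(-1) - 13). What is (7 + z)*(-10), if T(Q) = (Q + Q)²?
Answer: -620/9 ≈ -68.889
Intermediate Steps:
T(Q) = 4*Q² (T(Q) = (2*Q)² = 4*Q²)
z = -⅑ (z = 1/(4*(-1)² - 13) = 1/(4*1 - 13) = 1/(4 - 13) = 1/(-9) = -⅑ ≈ -0.11111)
(7 + z)*(-10) = (7 - ⅑)*(-10) = (62/9)*(-10) = -620/9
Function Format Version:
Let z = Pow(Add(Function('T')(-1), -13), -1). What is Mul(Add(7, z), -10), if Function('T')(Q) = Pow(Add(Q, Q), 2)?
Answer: Rational(-620, 9) ≈ -68.889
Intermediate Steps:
Function('T')(Q) = Mul(4, Pow(Q, 2)) (Function('T')(Q) = Pow(Mul(2, Q), 2) = Mul(4, Pow(Q, 2)))
z = Rational(-1, 9) (z = Pow(Add(Mul(4, Pow(-1, 2)), -13), -1) = Pow(Add(Mul(4, 1), -13), -1) = Pow(Add(4, -13), -1) = Pow(-9, -1) = Rational(-1, 9) ≈ -0.11111)
Mul(Add(7, z), -10) = Mul(Add(7, Rational(-1, 9)), -10) = Mul(Rational(62, 9), -10) = Rational(-620, 9)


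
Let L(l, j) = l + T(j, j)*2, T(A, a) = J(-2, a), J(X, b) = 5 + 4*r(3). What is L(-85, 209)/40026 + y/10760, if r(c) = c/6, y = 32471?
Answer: 649460143/215339880 ≈ 3.0160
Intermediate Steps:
r(c) = c/6 (r(c) = c*(⅙) = c/6)
J(X, b) = 7 (J(X, b) = 5 + 4*((⅙)*3) = 5 + 4*(½) = 5 + 2 = 7)
T(A, a) = 7
L(l, j) = 14 + l (L(l, j) = l + 7*2 = l + 14 = 14 + l)
L(-85, 209)/40026 + y/10760 = (14 - 85)/40026 + 32471/10760 = -71*1/40026 + 32471*(1/10760) = -71/40026 + 32471/10760 = 649460143/215339880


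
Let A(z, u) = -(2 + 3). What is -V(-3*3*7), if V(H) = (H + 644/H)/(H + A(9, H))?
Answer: -659/612 ≈ -1.0768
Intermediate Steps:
A(z, u) = -5 (A(z, u) = -1*5 = -5)
V(H) = (H + 644/H)/(-5 + H) (V(H) = (H + 644/H)/(H - 5) = (H + 644/H)/(-5 + H))
-V(-3*3*7) = -(644 + (-3*3*7)²)/((-3*3*7)*(-5 - 3*3*7)) = -(644 + (-9*7)²)/(((-9*7))*(-5 - 9*7)) = -(644 + (-63)²)/((-63)*(-5 - 63)) = -(-1)*(644 + 3969)/(63*(-68)) = -(-1)*(-1)*4613/(63*68) = -1*659/612 = -659/612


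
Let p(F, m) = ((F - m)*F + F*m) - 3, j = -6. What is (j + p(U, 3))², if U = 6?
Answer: 729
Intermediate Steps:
p(F, m) = -3 + F*m + F*(F - m) (p(F, m) = (F*(F - m) + F*m) - 3 = (F*m + F*(F - m)) - 3 = -3 + F*m + F*(F - m))
(j + p(U, 3))² = (-6 + (-3 + 6²))² = (-6 + (-3 + 36))² = (-6 + 33)² = 27² = 729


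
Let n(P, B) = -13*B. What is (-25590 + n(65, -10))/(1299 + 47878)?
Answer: -25460/49177 ≈ -0.51772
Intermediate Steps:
(-25590 + n(65, -10))/(1299 + 47878) = (-25590 - 13*(-10))/(1299 + 47878) = (-25590 + 130)/49177 = -25460*1/49177 = -25460/49177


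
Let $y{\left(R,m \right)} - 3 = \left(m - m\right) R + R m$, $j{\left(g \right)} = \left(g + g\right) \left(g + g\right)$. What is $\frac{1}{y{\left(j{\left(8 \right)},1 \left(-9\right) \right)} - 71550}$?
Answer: $- \frac{1}{73851} \approx -1.3541 \cdot 10^{-5}$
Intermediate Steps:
$j{\left(g \right)} = 4 g^{2}$ ($j{\left(g \right)} = 2 g 2 g = 4 g^{2}$)
$y{\left(R,m \right)} = 3 + R m$ ($y{\left(R,m \right)} = 3 + \left(\left(m - m\right) R + R m\right) = 3 + \left(0 R + R m\right) = 3 + \left(0 + R m\right) = 3 + R m$)
$\frac{1}{y{\left(j{\left(8 \right)},1 \left(-9\right) \right)} - 71550} = \frac{1}{\left(3 + 4 \cdot 8^{2} \cdot 1 \left(-9\right)\right) - 71550} = \frac{1}{\left(3 + 4 \cdot 64 \left(-9\right)\right) - 71550} = \frac{1}{\left(3 + 256 \left(-9\right)\right) - 71550} = \frac{1}{\left(3 - 2304\right) - 71550} = \frac{1}{-2301 - 71550} = \frac{1}{-73851} = - \frac{1}{73851}$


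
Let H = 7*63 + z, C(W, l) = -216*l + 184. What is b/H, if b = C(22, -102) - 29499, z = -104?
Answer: -7283/337 ≈ -21.611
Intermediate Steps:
C(W, l) = 184 - 216*l
b = -7283 (b = (184 - 216*(-102)) - 29499 = (184 + 22032) - 29499 = 22216 - 29499 = -7283)
H = 337 (H = 7*63 - 104 = 441 - 104 = 337)
b/H = -7283/337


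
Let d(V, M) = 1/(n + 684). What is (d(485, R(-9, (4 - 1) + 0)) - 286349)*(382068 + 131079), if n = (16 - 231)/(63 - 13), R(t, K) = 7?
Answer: -998745263538021/6797 ≈ -1.4694e+11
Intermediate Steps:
n = -43/10 (n = -215/50 = -215*1/50 = -43/10 ≈ -4.3000)
d(V, M) = 10/6797 (d(V, M) = 1/(-43/10 + 684) = 1/(6797/10) = 10/6797)
(d(485, R(-9, (4 - 1) + 0)) - 286349)*(382068 + 131079) = (10/6797 - 286349)*(382068 + 131079) = -1946314143/6797*513147 = -998745263538021/6797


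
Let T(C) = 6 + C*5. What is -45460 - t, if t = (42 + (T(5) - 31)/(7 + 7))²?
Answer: -47224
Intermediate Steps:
T(C) = 6 + 5*C
t = 1764 (t = (42 + ((6 + 5*5) - 31)/(7 + 7))² = (42 + ((6 + 25) - 31)/14)² = (42 + (31 - 31)*(1/14))² = (42 + 0*(1/14))² = (42 + 0)² = 42² = 1764)
-45460 - t = -45460 - 1*1764 = -45460 - 1764 = -47224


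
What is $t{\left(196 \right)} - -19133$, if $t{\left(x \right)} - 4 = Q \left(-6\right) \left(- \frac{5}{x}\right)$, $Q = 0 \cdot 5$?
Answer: $19137$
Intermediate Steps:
$Q = 0$
$t{\left(x \right)} = 4$ ($t{\left(x \right)} = 4 + 0 \left(-6\right) \left(- \frac{5}{x}\right) = 4 + 0 \left(- \frac{5}{x}\right) = 4 + 0 = 4$)
$t{\left(196 \right)} - -19133 = 4 - -19133 = 4 + 19133 = 19137$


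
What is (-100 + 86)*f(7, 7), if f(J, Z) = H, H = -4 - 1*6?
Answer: 140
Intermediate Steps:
H = -10 (H = -4 - 6 = -10)
f(J, Z) = -10
(-100 + 86)*f(7, 7) = (-100 + 86)*(-10) = -14*(-10) = 140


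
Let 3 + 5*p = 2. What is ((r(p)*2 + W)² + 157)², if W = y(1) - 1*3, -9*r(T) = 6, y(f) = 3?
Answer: 2042041/81 ≈ 25210.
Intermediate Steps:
p = -⅕ (p = -⅗ + (⅕)*2 = -⅗ + ⅖ = -⅕ ≈ -0.20000)
r(T) = -⅔ (r(T) = -⅑*6 = -⅔)
W = 0 (W = 3 - 1*3 = 3 - 3 = 0)
((r(p)*2 + W)² + 157)² = ((-⅔*2 + 0)² + 157)² = ((-4/3 + 0)² + 157)² = ((-4/3)² + 157)² = (16/9 + 157)² = (1429/9)² = 2042041/81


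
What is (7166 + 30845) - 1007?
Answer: 37004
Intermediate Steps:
(7166 + 30845) - 1007 = 38011 - 1007 = 37004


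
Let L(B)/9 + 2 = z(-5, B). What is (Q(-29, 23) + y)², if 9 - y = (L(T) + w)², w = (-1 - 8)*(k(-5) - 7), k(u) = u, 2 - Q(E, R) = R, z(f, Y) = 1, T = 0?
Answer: 96294969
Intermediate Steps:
Q(E, R) = 2 - R
L(B) = -9 (L(B) = -18 + 9*1 = -18 + 9 = -9)
w = 108 (w = (-1 - 8)*(-5 - 7) = -9*(-12) = 108)
y = -9792 (y = 9 - (-9 + 108)² = 9 - 1*99² = 9 - 1*9801 = 9 - 9801 = -9792)
(Q(-29, 23) + y)² = ((2 - 1*23) - 9792)² = ((2 - 23) - 9792)² = (-21 - 9792)² = (-9813)² = 96294969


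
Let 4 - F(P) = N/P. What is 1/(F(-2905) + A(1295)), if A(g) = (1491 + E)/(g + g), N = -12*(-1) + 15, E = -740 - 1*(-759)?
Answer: 107485/493604 ≈ 0.21776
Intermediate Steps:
E = 19 (E = -740 + 759 = 19)
N = 27 (N = 12 + 15 = 27)
F(P) = 4 - 27/P
A(g) = 755/g (A(g) = (1491 + 19)/(g + g) = 1510/((2*g)) = 1510*(1/(2*g)) = 755/g)
1/(F(-2905) + A(1295)) = 1/((4 - 27/(-2905)) + 755/1295) = 1/((4 - 27*(-1/2905)) + 755*(1/1295)) = 1/((4 + 27/2905) + 151/259) = 1/(11647/2905 + 151/259) = 1/(493604/107485) = 107485/493604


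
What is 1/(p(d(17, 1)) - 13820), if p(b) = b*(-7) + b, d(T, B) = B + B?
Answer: -1/13832 ≈ -7.2296e-5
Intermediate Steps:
d(T, B) = 2*B
p(b) = -6*b (p(b) = -7*b + b = -6*b)
1/(p(d(17, 1)) - 13820) = 1/(-12 - 13820) = 1/(-13832) = -1/13832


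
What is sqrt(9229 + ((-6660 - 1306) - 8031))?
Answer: 12*I*sqrt(47) ≈ 82.268*I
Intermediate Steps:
sqrt(9229 + ((-6660 - 1306) - 8031)) = sqrt(9229 + (-7966 - 8031)) = sqrt(9229 - 15997) = sqrt(-6768) = 12*I*sqrt(47)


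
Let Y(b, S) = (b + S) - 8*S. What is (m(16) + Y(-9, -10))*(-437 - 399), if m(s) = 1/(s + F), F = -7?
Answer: -459800/9 ≈ -51089.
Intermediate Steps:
m(s) = 1/(-7 + s) (m(s) = 1/(s - 7) = 1/(-7 + s))
Y(b, S) = b - 7*S (Y(b, S) = (S + b) - 8*S = b - 7*S)
(m(16) + Y(-9, -10))*(-437 - 399) = (1/(-7 + 16) + (-9 - 7*(-10)))*(-437 - 399) = (1/9 + (-9 + 70))*(-836) = (1/9 + 61)*(-836) = (550/9)*(-836) = -459800/9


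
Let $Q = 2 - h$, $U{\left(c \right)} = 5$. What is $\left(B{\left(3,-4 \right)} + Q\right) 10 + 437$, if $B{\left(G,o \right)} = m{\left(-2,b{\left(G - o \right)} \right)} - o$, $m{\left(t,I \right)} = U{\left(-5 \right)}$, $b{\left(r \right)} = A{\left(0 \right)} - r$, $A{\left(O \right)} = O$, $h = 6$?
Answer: $487$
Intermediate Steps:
$b{\left(r \right)} = - r$ ($b{\left(r \right)} = 0 - r = - r$)
$m{\left(t,I \right)} = 5$
$Q = -4$ ($Q = 2 - 6 = -4$)
$B{\left(G,o \right)} = 5 - o$
$\left(B{\left(3,-4 \right)} + Q\right) 10 + 437 = \left(\left(5 - -4\right) - 4\right) 10 + 437 = \left(\left(5 + 4\right) - 4\right) 10 + 437 = \left(9 - 4\right) 10 + 437 = 5 \cdot 10 + 437 = 50 + 437 = 487$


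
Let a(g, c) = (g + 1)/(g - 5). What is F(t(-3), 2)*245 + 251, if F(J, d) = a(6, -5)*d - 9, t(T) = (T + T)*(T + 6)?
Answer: 1476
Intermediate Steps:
a(g, c) = (1 + g)/(-5 + g)
t(T) = 2*T*(6 + T) (t(T) = (2*T)*(6 + T) = 2*T*(6 + T))
F(J, d) = -9 + 7*d (F(J, d) = ((1 + 6)/(-5 + 6))*d - 9 = (7/1)*d - 9 = (1*7)*d - 9 = 7*d - 9 = -9 + 7*d)
F(t(-3), 2)*245 + 251 = (-9 + 7*2)*245 + 251 = (-9 + 14)*245 + 251 = 5*245 + 251 = 1225 + 251 = 1476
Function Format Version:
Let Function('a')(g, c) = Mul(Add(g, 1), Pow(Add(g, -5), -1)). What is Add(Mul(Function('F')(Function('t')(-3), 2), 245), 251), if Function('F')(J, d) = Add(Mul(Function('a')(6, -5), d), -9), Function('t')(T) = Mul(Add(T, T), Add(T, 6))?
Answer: 1476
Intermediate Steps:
Function('a')(g, c) = Mul(Pow(Add(-5, g), -1), Add(1, g)) (Function('a')(g, c) = Mul(Add(1, g), Pow(Add(-5, g), -1)) = Mul(Pow(Add(-5, g), -1), Add(1, g)))
Function('t')(T) = Mul(2, T, Add(6, T)) (Function('t')(T) = Mul(Mul(2, T), Add(6, T)) = Mul(2, T, Add(6, T)))
Function('F')(J, d) = Add(-9, Mul(7, d)) (Function('F')(J, d) = Add(Mul(Mul(Pow(Add(-5, 6), -1), Add(1, 6)), d), -9) = Add(Mul(Mul(Pow(1, -1), 7), d), -9) = Add(Mul(Mul(1, 7), d), -9) = Add(Mul(7, d), -9) = Add(-9, Mul(7, d)))
Add(Mul(Function('F')(Function('t')(-3), 2), 245), 251) = Add(Mul(Add(-9, Mul(7, 2)), 245), 251) = Add(Mul(Add(-9, 14), 245), 251) = Add(Mul(5, 245), 251) = Add(1225, 251) = 1476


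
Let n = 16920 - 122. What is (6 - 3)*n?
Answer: 50394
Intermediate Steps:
n = 16798
(6 - 3)*n = (6 - 3)*16798 = 3*16798 = 50394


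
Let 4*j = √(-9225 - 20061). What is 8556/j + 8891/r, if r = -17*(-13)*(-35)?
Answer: -523/455 - 5704*I*√3254/1627 ≈ -1.1495 - 199.99*I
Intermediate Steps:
r = -7735 (r = 221*(-35) = -7735)
j = 3*I*√3254/4 (j = √(-9225 - 20061)/4 = √(-29286)/4 = (3*I*√3254)/4 = 3*I*√3254/4 ≈ 42.783*I)
8556/j + 8891/r = 8556/((3*I*√3254/4)) + 8891/(-7735) = 8556*(-2*I*√3254/4881) + 8891*(-1/7735) = -5704*I*√3254/1627 - 523/455 = -523/455 - 5704*I*√3254/1627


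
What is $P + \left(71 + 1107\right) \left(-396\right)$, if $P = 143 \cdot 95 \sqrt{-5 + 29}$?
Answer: $-466488 + 27170 \sqrt{6} \approx -3.9994 \cdot 10^{5}$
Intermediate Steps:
$P = 27170 \sqrt{6}$ ($P = 13585 \sqrt{24} = 13585 \cdot 2 \sqrt{6} = 27170 \sqrt{6} \approx 66553.0$)
$P + \left(71 + 1107\right) \left(-396\right) = 27170 \sqrt{6} + \left(71 + 1107\right) \left(-396\right) = 27170 \sqrt{6} + 1178 \left(-396\right) = 27170 \sqrt{6} - 466488 = -466488 + 27170 \sqrt{6}$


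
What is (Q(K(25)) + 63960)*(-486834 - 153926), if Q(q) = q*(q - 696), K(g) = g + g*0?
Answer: -30234260600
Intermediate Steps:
K(g) = g (K(g) = g + 0 = g)
Q(q) = q*(-696 + q)
(Q(K(25)) + 63960)*(-486834 - 153926) = (25*(-696 + 25) + 63960)*(-486834 - 153926) = (25*(-671) + 63960)*(-640760) = (-16775 + 63960)*(-640760) = 47185*(-640760) = -30234260600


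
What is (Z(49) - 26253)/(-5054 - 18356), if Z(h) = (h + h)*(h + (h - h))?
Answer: 21451/23410 ≈ 0.91632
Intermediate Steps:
Z(h) = 2*h² (Z(h) = (2*h)*(h + 0) = (2*h)*h = 2*h²)
(Z(49) - 26253)/(-5054 - 18356) = (2*49² - 26253)/(-5054 - 18356) = (2*2401 - 26253)/(-23410) = (4802 - 26253)*(-1/23410) = -21451*(-1/23410) = 21451/23410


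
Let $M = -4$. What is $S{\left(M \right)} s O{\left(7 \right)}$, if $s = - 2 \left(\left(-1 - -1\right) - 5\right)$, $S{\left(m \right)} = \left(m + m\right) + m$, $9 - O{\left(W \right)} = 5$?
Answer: $-480$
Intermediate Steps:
$O{\left(W \right)} = 4$ ($O{\left(W \right)} = 9 - 5 = 4$)
$S{\left(m \right)} = 3 m$ ($S{\left(m \right)} = 2 m + m = 3 m$)
$s = 10$ ($s = - 2 \left(\left(-1 + 1\right) - 5\right) = - 2 \left(0 - 5\right) = - 2 \left(-5\right) = \left(-1\right) \left(-10\right) = 10$)
$S{\left(M \right)} s O{\left(7 \right)} = 3 \left(-4\right) 10 \cdot 4 = \left(-12\right) 10 \cdot 4 = \left(-120\right) 4 = -480$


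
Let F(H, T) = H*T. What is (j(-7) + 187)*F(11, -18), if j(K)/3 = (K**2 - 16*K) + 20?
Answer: -144540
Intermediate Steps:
j(K) = 60 - 48*K + 3*K**2 (j(K) = 3*((K**2 - 16*K) + 20) = 3*(20 + K**2 - 16*K) = 60 - 48*K + 3*K**2)
(j(-7) + 187)*F(11, -18) = ((60 - 48*(-7) + 3*(-7)**2) + 187)*(11*(-18)) = ((60 + 336 + 3*49) + 187)*(-198) = ((60 + 336 + 147) + 187)*(-198) = (543 + 187)*(-198) = 730*(-198) = -144540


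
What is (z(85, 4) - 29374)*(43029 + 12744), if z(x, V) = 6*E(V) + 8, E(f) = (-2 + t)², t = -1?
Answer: -1634818176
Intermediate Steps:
E(f) = 9 (E(f) = (-2 - 1)² = (-3)² = 9)
z(x, V) = 62 (z(x, V) = 6*9 + 8 = 54 + 8 = 62)
(z(85, 4) - 29374)*(43029 + 12744) = (62 - 29374)*(43029 + 12744) = -29312*55773 = -1634818176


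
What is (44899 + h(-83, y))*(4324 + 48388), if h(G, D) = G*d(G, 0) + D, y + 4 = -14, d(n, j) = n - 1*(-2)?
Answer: 2720150048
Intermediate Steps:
d(n, j) = 2 + n (d(n, j) = n + 2 = 2 + n)
y = -18 (y = -4 - 14 = -18)
h(G, D) = D + G*(2 + G) (h(G, D) = G*(2 + G) + D = D + G*(2 + G))
(44899 + h(-83, y))*(4324 + 48388) = (44899 + (-18 - 83*(2 - 83)))*(4324 + 48388) = (44899 + (-18 - 83*(-81)))*52712 = (44899 + (-18 + 6723))*52712 = (44899 + 6705)*52712 = 51604*52712 = 2720150048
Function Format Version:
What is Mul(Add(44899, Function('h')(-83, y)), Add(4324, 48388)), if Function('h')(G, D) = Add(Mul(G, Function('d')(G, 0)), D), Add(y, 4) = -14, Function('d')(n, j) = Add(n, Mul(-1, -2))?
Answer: 2720150048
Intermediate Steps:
Function('d')(n, j) = Add(2, n) (Function('d')(n, j) = Add(n, 2) = Add(2, n))
y = -18 (y = Add(-4, -14) = -18)
Function('h')(G, D) = Add(D, Mul(G, Add(2, G))) (Function('h')(G, D) = Add(Mul(G, Add(2, G)), D) = Add(D, Mul(G, Add(2, G))))
Mul(Add(44899, Function('h')(-83, y)), Add(4324, 48388)) = Mul(Add(44899, Add(-18, Mul(-83, Add(2, -83)))), Add(4324, 48388)) = Mul(Add(44899, Add(-18, Mul(-83, -81))), 52712) = Mul(Add(44899, Add(-18, 6723)), 52712) = Mul(Add(44899, 6705), 52712) = Mul(51604, 52712) = 2720150048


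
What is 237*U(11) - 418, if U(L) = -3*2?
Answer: -1840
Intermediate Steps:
U(L) = -6
237*U(11) - 418 = 237*(-6) - 418 = -1422 - 418 = -1840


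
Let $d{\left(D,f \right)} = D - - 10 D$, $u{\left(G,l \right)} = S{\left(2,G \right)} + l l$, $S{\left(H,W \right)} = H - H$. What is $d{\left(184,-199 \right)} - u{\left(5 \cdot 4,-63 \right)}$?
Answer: $-1945$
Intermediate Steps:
$S{\left(H,W \right)} = 0$
$u{\left(G,l \right)} = l^{2}$ ($u{\left(G,l \right)} = 0 + l l = 0 + l^{2} = l^{2}$)
$d{\left(D,f \right)} = 11 D$ ($d{\left(D,f \right)} = D + 10 D = 11 D$)
$d{\left(184,-199 \right)} - u{\left(5 \cdot 4,-63 \right)} = 11 \cdot 184 - \left(-63\right)^{2} = 2024 - 3969 = -1945$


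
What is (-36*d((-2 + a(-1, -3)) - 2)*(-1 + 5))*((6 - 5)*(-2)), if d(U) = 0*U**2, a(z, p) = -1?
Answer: 0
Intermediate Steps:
d(U) = 0
(-36*d((-2 + a(-1, -3)) - 2)*(-1 + 5))*((6 - 5)*(-2)) = (-0*(-1 + 5))*((6 - 5)*(-2)) = (-0*4)*(1*(-2)) = -36*0*(-2) = 0*(-2) = 0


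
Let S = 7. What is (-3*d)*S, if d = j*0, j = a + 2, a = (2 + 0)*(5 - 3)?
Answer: 0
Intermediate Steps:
a = 4 (a = 2*2 = 4)
j = 6 (j = 4 + 2 = 6)
d = 0 (d = 6*0 = 0)
(-3*d)*S = -3*0*7 = 0*7 = 0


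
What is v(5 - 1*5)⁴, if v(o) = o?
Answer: 0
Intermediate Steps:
v(5 - 1*5)⁴ = (5 - 1*5)⁴ = (5 - 5)⁴ = 0⁴ = 0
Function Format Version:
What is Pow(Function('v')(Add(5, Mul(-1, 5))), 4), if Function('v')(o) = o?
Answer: 0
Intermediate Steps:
Pow(Function('v')(Add(5, Mul(-1, 5))), 4) = Pow(Add(5, Mul(-1, 5)), 4) = Pow(Add(5, -5), 4) = Pow(0, 4) = 0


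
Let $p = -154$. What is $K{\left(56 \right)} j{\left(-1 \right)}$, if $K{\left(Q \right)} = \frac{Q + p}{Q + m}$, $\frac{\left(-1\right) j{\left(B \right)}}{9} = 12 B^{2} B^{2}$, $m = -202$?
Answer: $- \frac{5292}{73} \approx -72.493$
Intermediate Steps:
$j{\left(B \right)} = - 108 B^{4}$ ($j{\left(B \right)} = - 9 \cdot 12 B^{2} B^{2} = - 9 \cdot 12 B^{4} = - 108 B^{4}$)
$K{\left(Q \right)} = \frac{-154 + Q}{-202 + Q}$ ($K{\left(Q \right)} = \frac{Q - 154}{Q - 202} = \frac{-154 + Q}{-202 + Q}$)
$K{\left(56 \right)} j{\left(-1 \right)} = \frac{-154 + 56}{-202 + 56} \left(- 108 \left(-1\right)^{4}\right) = \frac{1}{-146} \left(-98\right) \left(\left(-108\right) 1\right) = \left(- \frac{1}{146}\right) \left(-98\right) \left(-108\right) = \frac{49}{73} \left(-108\right) = - \frac{5292}{73}$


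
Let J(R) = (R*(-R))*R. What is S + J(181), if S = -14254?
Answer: -5943995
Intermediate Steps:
J(R) = -R**3 (J(R) = (-R**2)*R = -R**3)
S + J(181) = -14254 - 1*181**3 = -14254 - 1*5929741 = -14254 - 5929741 = -5943995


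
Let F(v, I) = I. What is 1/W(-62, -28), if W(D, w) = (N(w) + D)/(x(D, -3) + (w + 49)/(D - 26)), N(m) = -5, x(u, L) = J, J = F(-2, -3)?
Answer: 285/5896 ≈ 0.048338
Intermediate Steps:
J = -3
x(u, L) = -3
W(D, w) = (-5 + D)/(-3 + (49 + w)/(-26 + D)) (W(D, w) = (-5 + D)/(-3 + (w + 49)/(D - 26)) = (-5 + D)/(-3 + (49 + w)/(-26 + D)))
1/W(-62, -28) = 1/((130 + (-62)² - 31*(-62))/(127 - 28 - 3*(-62))) = 1/((130 + 3844 + 1922)/(127 - 28 + 186)) = 1/(5896/285) = 285/5896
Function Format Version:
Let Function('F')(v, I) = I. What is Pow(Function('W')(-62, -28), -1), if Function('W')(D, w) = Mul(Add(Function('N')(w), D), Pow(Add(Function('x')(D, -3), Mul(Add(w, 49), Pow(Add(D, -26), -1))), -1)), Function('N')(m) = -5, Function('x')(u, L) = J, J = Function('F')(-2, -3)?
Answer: Rational(285, 5896) ≈ 0.048338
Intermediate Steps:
J = -3
Function('x')(u, L) = -3
Function('W')(D, w) = Mul(Pow(Add(-3, Mul(Pow(Add(-26, D), -1), Add(49, w))), -1), Add(-5, D)) (Function('W')(D, w) = Mul(Add(-5, D), Pow(Add(-3, Mul(Add(w, 49), Pow(Add(D, -26), -1))), -1)) = Mul(Add(-5, D), Pow(Add(-3, Mul(Add(49, w), Pow(Add(-26, D), -1))), -1)) = Mul(Add(-5, D), Pow(Add(-3, Mul(Pow(Add(-26, D), -1), Add(49, w))), -1)) = Mul(Pow(Add(-3, Mul(Pow(Add(-26, D), -1), Add(49, w))), -1), Add(-5, D)))
Pow(Function('W')(-62, -28), -1) = Pow(Mul(Pow(Add(127, -28, Mul(-3, -62)), -1), Add(130, Pow(-62, 2), Mul(-31, -62))), -1) = Pow(Mul(Pow(Add(127, -28, 186), -1), Add(130, 3844, 1922)), -1) = Pow(Mul(Pow(285, -1), 5896), -1) = Pow(Mul(Rational(1, 285), 5896), -1) = Pow(Rational(5896, 285), -1) = Rational(285, 5896)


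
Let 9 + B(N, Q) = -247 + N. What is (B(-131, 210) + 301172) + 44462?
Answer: 345247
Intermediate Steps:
B(N, Q) = -256 + N (B(N, Q) = -9 + (-247 + N) = -256 + N)
(B(-131, 210) + 301172) + 44462 = ((-256 - 131) + 301172) + 44462 = (-387 + 301172) + 44462 = 300785 + 44462 = 345247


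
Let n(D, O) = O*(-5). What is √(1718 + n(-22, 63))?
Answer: √1403 ≈ 37.457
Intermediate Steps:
n(D, O) = -5*O
√(1718 + n(-22, 63)) = √(1718 - 5*63) = √(1718 - 315) = √1403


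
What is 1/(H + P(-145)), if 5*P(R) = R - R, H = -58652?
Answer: -1/58652 ≈ -1.7050e-5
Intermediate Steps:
P(R) = 0 (P(R) = (R - R)/5 = (1/5)*0 = 0)
1/(H + P(-145)) = 1/(-58652 + 0) = 1/(-58652) = -1/58652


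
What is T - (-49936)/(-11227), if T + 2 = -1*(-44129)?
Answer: 495363893/11227 ≈ 44123.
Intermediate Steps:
T = 44127 (T = -2 - 1*(-44129) = -2 + 44129 = 44127)
T - (-49936)/(-11227) = 44127 - (-49936)/(-11227) = 44127 - (-49936)*(-1)/11227 = 44127 - 1*49936/11227 = 44127 - 49936/11227 = 495363893/11227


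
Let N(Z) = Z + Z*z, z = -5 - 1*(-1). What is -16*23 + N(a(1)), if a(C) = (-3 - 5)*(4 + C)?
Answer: -248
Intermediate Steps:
z = -4 (z = -5 + 1 = -4)
a(C) = -32 - 8*C (a(C) = -8*(4 + C) = -32 - 8*C)
N(Z) = -3*Z (N(Z) = Z + Z*(-4) = Z - 4*Z = -3*Z)
-16*23 + N(a(1)) = -16*23 - 3*(-32 - 8*1) = -368 - 3*(-32 - 8) = -368 - 3*(-40) = -368 + 120 = -248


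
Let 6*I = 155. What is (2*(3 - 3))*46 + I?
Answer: 155/6 ≈ 25.833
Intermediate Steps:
I = 155/6 (I = (⅙)*155 = 155/6 ≈ 25.833)
(2*(3 - 3))*46 + I = (2*(3 - 3))*46 + 155/6 = (2*0)*46 + 155/6 = 0*46 + 155/6 = 0 + 155/6 = 155/6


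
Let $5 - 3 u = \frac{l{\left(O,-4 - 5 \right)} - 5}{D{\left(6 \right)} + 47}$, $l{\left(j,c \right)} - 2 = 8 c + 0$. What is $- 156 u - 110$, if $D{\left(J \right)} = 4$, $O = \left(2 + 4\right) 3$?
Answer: $- \frac{7590}{17} \approx -446.47$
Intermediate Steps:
$O = 18$ ($O = 6 \cdot 3 = 18$)
$l{\left(j,c \right)} = 2 + 8 c$ ($l{\left(j,c \right)} = 2 + \left(8 c + 0\right) = 2 + 8 c$)
$u = \frac{110}{51}$ ($u = \frac{5}{3} - \frac{\left(\left(2 + 8 \left(-4 - 5\right)\right) - 5\right) \frac{1}{4 + 47}}{3} = \frac{5}{3} - \frac{\left(\left(2 + 8 \left(-9\right)\right) - 5\right) \frac{1}{51}}{3} = \frac{5}{3} - \frac{\left(\left(2 - 72\right) - 5\right) \frac{1}{51}}{3} = \frac{5}{3} - \frac{\left(-70 - 5\right) \frac{1}{51}}{3} = \frac{5}{3} - \frac{\left(-75\right) \frac{1}{51}}{3} = \frac{5}{3} - - \frac{25}{51} = \frac{5}{3} + \frac{25}{51} = \frac{110}{51} \approx 2.1569$)
$- 156 u - 110 = \left(-156\right) \frac{110}{51} - 110 = - \frac{5720}{17} - 110 = - \frac{7590}{17}$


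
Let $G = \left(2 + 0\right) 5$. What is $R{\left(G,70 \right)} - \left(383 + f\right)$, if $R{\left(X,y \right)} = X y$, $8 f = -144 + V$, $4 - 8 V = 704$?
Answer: $\frac{5535}{16} \approx 345.94$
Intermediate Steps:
$V = - \frac{175}{2}$ ($V = \frac{1}{2} - 88 = - \frac{175}{2} \approx -87.5$)
$f = - \frac{463}{16}$ ($f = \frac{-144 - \frac{175}{2}}{8} = \frac{1}{8} \left(- \frac{463}{2}\right) = - \frac{463}{16} \approx -28.938$)
$G = 10$ ($G = 2 \cdot 5 = 10$)
$R{\left(G,70 \right)} - \left(383 + f\right) = 10 \cdot 70 - \frac{5665}{16} = 700 + \left(-383 + \frac{463}{16}\right) = 700 - \frac{5665}{16} = \frac{5535}{16}$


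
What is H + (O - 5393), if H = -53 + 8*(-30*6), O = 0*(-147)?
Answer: -6886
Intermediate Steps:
O = 0
H = -1493 (H = -53 + 8*(-180) = -53 - 1440 = -1493)
H + (O - 5393) = -1493 + (0 - 5393) = -1493 - 5393 = -6886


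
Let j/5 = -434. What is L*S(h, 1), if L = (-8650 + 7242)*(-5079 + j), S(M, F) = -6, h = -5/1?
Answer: -61239552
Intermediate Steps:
j = -2170 (j = 5*(-434) = -2170)
h = -5 (h = -5*1 = -5)
L = 10206592 (L = (-8650 + 7242)*(-5079 - 2170) = -1408*(-7249) = 10206592)
L*S(h, 1) = 10206592*(-6) = -61239552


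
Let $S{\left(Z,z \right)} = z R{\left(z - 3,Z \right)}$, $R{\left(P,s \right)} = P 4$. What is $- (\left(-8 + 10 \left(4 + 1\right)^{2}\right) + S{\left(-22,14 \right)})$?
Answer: $-858$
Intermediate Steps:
$R{\left(P,s \right)} = 4 P$
$S{\left(Z,z \right)} = z \left(-12 + 4 z\right)$ ($S{\left(Z,z \right)} = z 4 \left(z - 3\right) = z 4 \left(-3 + z\right) = z \left(-12 + 4 z\right)$)
$- (\left(-8 + 10 \left(4 + 1\right)^{2}\right) + S{\left(-22,14 \right)}) = - (\left(-8 + 10 \left(4 + 1\right)^{2}\right) + 4 \cdot 14 \left(-3 + 14\right)) = - (\left(-8 + 10 \cdot 5^{2}\right) + 4 \cdot 14 \cdot 11) = - (\left(-8 + 10 \cdot 25\right) + 616) = - (\left(-8 + 250\right) + 616) = - (242 + 616) = \left(-1\right) 858 = -858$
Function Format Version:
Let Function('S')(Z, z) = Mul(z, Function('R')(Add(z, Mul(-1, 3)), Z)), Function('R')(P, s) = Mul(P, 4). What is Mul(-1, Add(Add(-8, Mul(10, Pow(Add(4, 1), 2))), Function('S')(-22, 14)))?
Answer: -858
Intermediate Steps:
Function('R')(P, s) = Mul(4, P)
Function('S')(Z, z) = Mul(z, Add(-12, Mul(4, z))) (Function('S')(Z, z) = Mul(z, Mul(4, Add(z, Mul(-1, 3)))) = Mul(z, Mul(4, Add(z, -3))) = Mul(z, Mul(4, Add(-3, z))) = Mul(z, Add(-12, Mul(4, z))))
Mul(-1, Add(Add(-8, Mul(10, Pow(Add(4, 1), 2))), Function('S')(-22, 14))) = Mul(-1, Add(Add(-8, Mul(10, Pow(Add(4, 1), 2))), Mul(4, 14, Add(-3, 14)))) = Mul(-1, Add(Add(-8, Mul(10, Pow(5, 2))), Mul(4, 14, 11))) = Mul(-1, Add(Add(-8, Mul(10, 25)), 616)) = Mul(-1, Add(Add(-8, 250), 616)) = Mul(-1, Add(242, 616)) = Mul(-1, 858) = -858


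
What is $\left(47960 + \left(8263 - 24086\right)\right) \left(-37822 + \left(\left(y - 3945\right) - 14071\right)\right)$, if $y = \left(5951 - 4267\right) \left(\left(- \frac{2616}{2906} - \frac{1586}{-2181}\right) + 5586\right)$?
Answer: $\frac{952292770577989106}{3168993} \approx 3.005 \cdot 10^{11}$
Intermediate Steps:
$y = \frac{29809236087872}{3168993}$ ($y = 1684 \left(\left(\left(-2616\right) \frac{1}{2906} - - \frac{1586}{2181}\right) + 5586\right) = 1684 \left(\left(- \frac{1308}{1453} + \frac{1586}{2181}\right) + 5586\right) = 1684 \left(- \frac{548290}{3168993} + 5586\right) = 1684 \cdot \frac{17701446608}{3168993} = \frac{29809236087872}{3168993} \approx 9.4065 \cdot 10^{6}$)
$\left(47960 + \left(8263 - 24086\right)\right) \left(-37822 + \left(\left(y - 3945\right) - 14071\right)\right) = \left(47960 + \left(8263 - 24086\right)\right) \left(-37822 + \left(\left(\frac{29809236087872}{3168993} - 3945\right) - 14071\right)\right) = \left(47960 - 15823\right) \left(-37822 + \left(\frac{29796734410487}{3168993} - 14071\right)\right) = 32137 \left(-37822 + \frac{29752143509984}{3168993}\right) = 32137 \cdot \frac{29632285856738}{3168993} = \frac{952292770577989106}{3168993}$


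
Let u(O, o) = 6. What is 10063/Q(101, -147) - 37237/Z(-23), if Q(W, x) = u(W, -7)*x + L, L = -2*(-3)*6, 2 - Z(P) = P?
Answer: -31754077/21150 ≈ -1501.4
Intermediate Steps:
Z(P) = 2 - P
L = 36 (L = 6*6 = 36)
Q(W, x) = 36 + 6*x (Q(W, x) = 6*x + 36 = 36 + 6*x)
10063/Q(101, -147) - 37237/Z(-23) = 10063/(36 + 6*(-147)) - 37237/(2 - 1*(-23)) = 10063/(36 - 882) - 37237/(2 + 23) = 10063/(-846) - 37237/25 = 10063*(-1/846) - 37237*1/25 = -10063/846 - 37237/25 = -31754077/21150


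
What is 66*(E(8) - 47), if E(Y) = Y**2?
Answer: 1122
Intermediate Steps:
66*(E(8) - 47) = 66*(8**2 - 47) = 66*(64 - 47) = 66*17 = 1122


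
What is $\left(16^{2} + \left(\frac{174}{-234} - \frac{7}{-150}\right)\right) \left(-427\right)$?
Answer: $- \frac{70859369}{650} \approx -1.0901 \cdot 10^{5}$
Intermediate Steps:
$\left(16^{2} + \left(\frac{174}{-234} - \frac{7}{-150}\right)\right) \left(-427\right) = \left(256 + \left(174 \left(- \frac{1}{234}\right) - - \frac{7}{150}\right)\right) \left(-427\right) = \left(256 + \left(- \frac{29}{39} + \frac{7}{150}\right)\right) \left(-427\right) = \left(256 - \frac{453}{650}\right) \left(-427\right) = \frac{165947}{650} \left(-427\right) = - \frac{70859369}{650}$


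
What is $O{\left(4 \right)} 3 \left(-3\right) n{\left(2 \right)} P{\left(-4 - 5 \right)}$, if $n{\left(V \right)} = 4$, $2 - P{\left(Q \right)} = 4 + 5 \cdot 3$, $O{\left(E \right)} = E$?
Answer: $2448$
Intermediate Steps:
$P{\left(Q \right)} = -17$ ($P{\left(Q \right)} = 2 - \left(4 + 5 \cdot 3\right) = 2 - \left(4 + 15\right) = 2 - 19 = -17$)
$O{\left(4 \right)} 3 \left(-3\right) n{\left(2 \right)} P{\left(-4 - 5 \right)} = 4 \cdot 3 \left(-3\right) 4 \left(-17\right) = 4 \left(\left(-9\right) 4\right) \left(-17\right) = 4 \left(-36\right) \left(-17\right) = \left(-144\right) \left(-17\right) = 2448$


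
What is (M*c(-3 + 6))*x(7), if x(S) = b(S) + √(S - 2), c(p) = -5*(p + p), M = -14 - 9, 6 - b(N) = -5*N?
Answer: 28290 + 690*√5 ≈ 29833.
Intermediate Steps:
b(N) = 6 + 5*N (b(N) = 6 - (-5)*N = 6 + 5*N)
M = -23
c(p) = -10*p
x(S) = 6 + √(-2 + S) + 5*S (x(S) = (6 + 5*S) + √(S - 2) = (6 + 5*S) + √(-2 + S) = 6 + √(-2 + S) + 5*S)
(M*c(-3 + 6))*x(7) = (-(-230)*(-3 + 6))*(6 + √(-2 + 7) + 5*7) = (-(-230)*3)*(6 + √5 + 35) = (-23*(-30))*(41 + √5) = 690*(41 + √5) = 28290 + 690*√5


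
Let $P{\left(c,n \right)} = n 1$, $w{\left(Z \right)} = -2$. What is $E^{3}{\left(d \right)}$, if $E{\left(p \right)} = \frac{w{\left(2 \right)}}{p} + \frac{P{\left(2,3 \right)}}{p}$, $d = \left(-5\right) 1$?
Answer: $- \frac{1}{125} \approx -0.008$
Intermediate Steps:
$d = -5$
$P{\left(c,n \right)} = n$
$E{\left(p \right)} = \frac{1}{p}$ ($E{\left(p \right)} = - \frac{2}{p} + \frac{3}{p} = \frac{1}{p}$)
$E^{3}{\left(d \right)} = \left(\frac{1}{-5}\right)^{3} = \left(- \frac{1}{5}\right)^{3} = - \frac{1}{125}$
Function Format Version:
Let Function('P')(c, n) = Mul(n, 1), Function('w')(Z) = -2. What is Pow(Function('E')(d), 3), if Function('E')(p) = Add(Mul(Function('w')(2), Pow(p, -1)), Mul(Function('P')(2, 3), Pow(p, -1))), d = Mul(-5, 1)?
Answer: Rational(-1, 125) ≈ -0.0080000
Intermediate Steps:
d = -5
Function('P')(c, n) = n
Function('E')(p) = Pow(p, -1) (Function('E')(p) = Add(Mul(-2, Pow(p, -1)), Mul(3, Pow(p, -1))) = Pow(p, -1))
Pow(Function('E')(d), 3) = Pow(Pow(-5, -1), 3) = Pow(Rational(-1, 5), 3) = Rational(-1, 125)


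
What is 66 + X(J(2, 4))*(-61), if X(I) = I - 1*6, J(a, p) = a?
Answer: 310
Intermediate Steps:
X(I) = -6 + I (X(I) = I - 6 = -6 + I)
66 + X(J(2, 4))*(-61) = 66 + (-6 + 2)*(-61) = 66 - 4*(-61) = 66 + 244 = 310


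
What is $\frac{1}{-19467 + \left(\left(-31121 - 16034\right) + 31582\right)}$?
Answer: $- \frac{1}{35040} \approx -2.8539 \cdot 10^{-5}$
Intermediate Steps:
$\frac{1}{-19467 + \left(\left(-31121 - 16034\right) + 31582\right)} = \frac{1}{-19467 + \left(-47155 + 31582\right)} = \frac{1}{-19467 - 15573} = \frac{1}{-35040} = - \frac{1}{35040}$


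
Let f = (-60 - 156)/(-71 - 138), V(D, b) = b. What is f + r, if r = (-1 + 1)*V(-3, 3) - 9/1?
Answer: -1665/209 ≈ -7.9665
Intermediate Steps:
f = 216/209 (f = -216/(-209) = -216*(-1/209) = 216/209 ≈ 1.0335)
r = -9 (r = (-1 + 1)*3 - 9/1 = 0*3 - 9*1 = 0 - 9 = -9)
f + r = 216/209 - 9 = -1665/209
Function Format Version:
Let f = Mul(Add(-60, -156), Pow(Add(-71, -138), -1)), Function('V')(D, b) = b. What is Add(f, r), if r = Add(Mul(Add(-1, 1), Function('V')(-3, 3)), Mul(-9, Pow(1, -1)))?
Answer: Rational(-1665, 209) ≈ -7.9665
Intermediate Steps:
f = Rational(216, 209) (f = Mul(-216, Pow(-209, -1)) = Mul(-216, Rational(-1, 209)) = Rational(216, 209) ≈ 1.0335)
r = -9 (r = Add(Mul(Add(-1, 1), 3), Mul(-9, Pow(1, -1))) = Add(Mul(0, 3), Mul(-9, 1)) = Add(0, -9) = -9)
Add(f, r) = Add(Rational(216, 209), -9) = Rational(-1665, 209)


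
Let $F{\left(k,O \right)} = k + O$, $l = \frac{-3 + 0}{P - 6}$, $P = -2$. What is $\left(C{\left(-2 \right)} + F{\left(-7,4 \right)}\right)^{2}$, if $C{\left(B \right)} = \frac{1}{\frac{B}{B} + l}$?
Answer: $\frac{625}{121} \approx 5.1653$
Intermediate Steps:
$l = \frac{3}{8}$ ($l = \frac{-3 + 0}{-2 - 6} = - \frac{3}{-8} = \left(-3\right) \left(- \frac{1}{8}\right) = \frac{3}{8} \approx 0.375$)
$C{\left(B \right)} = \frac{8}{11}$ ($C{\left(B \right)} = \frac{1}{\frac{B}{B} + \frac{3}{8}} = \frac{1}{1 + \frac{3}{8}} = \frac{1}{\frac{11}{8}} = \frac{8}{11}$)
$F{\left(k,O \right)} = O + k$
$\left(C{\left(-2 \right)} + F{\left(-7,4 \right)}\right)^{2} = \left(\frac{8}{11} + \left(4 - 7\right)\right)^{2} = \left(\frac{8}{11} - 3\right)^{2} = \left(- \frac{25}{11}\right)^{2} = \frac{625}{121}$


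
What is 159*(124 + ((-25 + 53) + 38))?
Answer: 30210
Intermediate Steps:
159*(124 + ((-25 + 53) + 38)) = 159*(124 + (28 + 38)) = 159*(124 + 66) = 159*190 = 30210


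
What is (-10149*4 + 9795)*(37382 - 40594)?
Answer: 98932812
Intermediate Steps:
(-10149*4 + 9795)*(37382 - 40594) = (-40596 + 9795)*(-3212) = -30801*(-3212) = 98932812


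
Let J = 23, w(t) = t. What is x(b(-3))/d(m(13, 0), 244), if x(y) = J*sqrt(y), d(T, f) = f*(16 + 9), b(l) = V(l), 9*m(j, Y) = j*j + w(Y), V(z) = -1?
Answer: 23*I/6100 ≈ 0.0037705*I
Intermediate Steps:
m(j, Y) = Y/9 + j**2/9 (m(j, Y) = (j*j + Y)/9 = (j**2 + Y)/9 = (Y + j**2)/9 = Y/9 + j**2/9)
b(l) = -1
d(T, f) = 25*f (d(T, f) = f*25 = 25*f)
x(y) = 23*sqrt(y)
x(b(-3))/d(m(13, 0), 244) = (23*sqrt(-1))/((25*244)) = (23*I)/6100 = (23*I)*(1/6100) = 23*I/6100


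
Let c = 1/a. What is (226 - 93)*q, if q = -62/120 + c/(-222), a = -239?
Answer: -36458359/530580 ≈ -68.714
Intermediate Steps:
c = -1/239 (c = 1/(-239) = -1/239 ≈ -0.0041841)
q = -274123/530580 (q = -62/120 - 1/239/(-222) = -62*1/120 - 1/239*(-1/222) = -31/60 + 1/53058 = -274123/530580 ≈ -0.51665)
(226 - 93)*q = (226 - 93)*(-274123/530580) = 133*(-274123/530580) = -36458359/530580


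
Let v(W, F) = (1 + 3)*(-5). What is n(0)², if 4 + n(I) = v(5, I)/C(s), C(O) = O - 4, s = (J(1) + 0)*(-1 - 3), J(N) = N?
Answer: 9/4 ≈ 2.2500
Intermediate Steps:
v(W, F) = -20 (v(W, F) = 4*(-5) = -20)
s = -4 (s = (1 + 0)*(-1 - 3) = 1*(-4) = -4)
C(O) = -4 + O
n(I) = -3/2 (n(I) = -4 - 20/(-4 - 4) = -4 - 20/(-8) = -4 - 20*(-⅛) = -4 + 5/2 = -3/2)
n(0)² = (-3/2)² = 9/4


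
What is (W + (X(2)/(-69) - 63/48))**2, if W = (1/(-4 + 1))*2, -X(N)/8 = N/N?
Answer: 4231249/1218816 ≈ 3.4716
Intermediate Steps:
X(N) = -8 (X(N) = -8*N/N = -8*1 = -8)
W = -2/3 (W = (1/(-3))*2 = (1*(-1/3))*2 = -1/3*2 = -2/3 ≈ -0.66667)
(W + (X(2)/(-69) - 63/48))**2 = (-2/3 + (-8/(-69) - 63/48))**2 = (-2/3 + (-8*(-1/69) - 63*1/48))**2 = (-2/3 + (8/69 - 21/16))**2 = (-2/3 - 1321/1104)**2 = (-2057/1104)**2 = 4231249/1218816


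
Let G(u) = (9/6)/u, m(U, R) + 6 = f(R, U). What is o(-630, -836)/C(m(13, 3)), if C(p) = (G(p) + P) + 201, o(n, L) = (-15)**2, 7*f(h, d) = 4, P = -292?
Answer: -17100/6937 ≈ -2.4650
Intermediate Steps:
f(h, d) = 4/7 (f(h, d) = (1/7)*4 = 4/7)
m(U, R) = -38/7 (m(U, R) = -6 + 4/7 = -38/7)
o(n, L) = 225
G(u) = 3/(2*u) (G(u) = (9*(1/6))/u = 3/(2*u))
C(p) = -91 + 3/(2*p) (C(p) = (3/(2*p) - 292) + 201 = (-292 + 3/(2*p)) + 201 = -91 + 3/(2*p))
o(-630, -836)/C(m(13, 3)) = 225/(-91 + 3/(2*(-38/7))) = 225/(-91 + (3/2)*(-7/38)) = 225/(-91 - 21/76) = 225/(-6937/76) = 225*(-76/6937) = -17100/6937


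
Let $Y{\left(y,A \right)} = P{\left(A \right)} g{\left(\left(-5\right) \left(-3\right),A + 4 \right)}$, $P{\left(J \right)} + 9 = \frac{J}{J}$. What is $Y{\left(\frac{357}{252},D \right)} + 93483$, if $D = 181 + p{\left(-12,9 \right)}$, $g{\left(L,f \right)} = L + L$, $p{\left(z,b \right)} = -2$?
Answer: $93243$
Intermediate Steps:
$g{\left(L,f \right)} = 2 L$
$D = 179$ ($D = 181 - 2 = 179$)
$P{\left(J \right)} = -8$ ($P{\left(J \right)} = -9 + \frac{J}{J} = -9 + 1 = -8$)
$Y{\left(y,A \right)} = -240$ ($Y{\left(y,A \right)} = - 8 \cdot 2 \left(\left(-5\right) \left(-3\right)\right) = - 8 \cdot 2 \cdot 15 = \left(-8\right) 30 = -240$)
$Y{\left(\frac{357}{252},D \right)} + 93483 = -240 + 93483 = 93243$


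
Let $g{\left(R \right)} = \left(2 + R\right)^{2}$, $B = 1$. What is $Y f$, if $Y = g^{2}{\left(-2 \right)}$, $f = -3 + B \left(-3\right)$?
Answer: $0$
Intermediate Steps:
$f = -6$ ($f = -3 + 1 \left(-3\right) = -3 - 3 = -6$)
$Y = 0$ ($Y = \left(\left(2 - 2\right)^{2}\right)^{2} = \left(0^{2}\right)^{2} = 0^{2} = 0$)
$Y f = 0 \left(-6\right) = 0$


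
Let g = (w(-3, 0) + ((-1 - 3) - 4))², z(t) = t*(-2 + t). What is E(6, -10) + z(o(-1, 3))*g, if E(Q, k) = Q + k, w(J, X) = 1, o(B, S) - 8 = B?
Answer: 1711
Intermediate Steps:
o(B, S) = 8 + B
g = 49 (g = (1 + ((-1 - 3) - 4))² = (1 + (-4 - 4))² = (1 - 8)² = (-7)² = 49)
E(6, -10) + z(o(-1, 3))*g = (6 - 10) + ((8 - 1)*(-2 + (8 - 1)))*49 = -4 + (7*(-2 + 7))*49 = -4 + (7*5)*49 = -4 + 35*49 = -4 + 1715 = 1711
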